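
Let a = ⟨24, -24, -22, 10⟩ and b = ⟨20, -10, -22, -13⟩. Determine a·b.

a · b = 24·20 + (-24)·(-10) + (-22)·(-22) + 10·(-13) = 480 + 240 + 484 - 130 = 1074

1074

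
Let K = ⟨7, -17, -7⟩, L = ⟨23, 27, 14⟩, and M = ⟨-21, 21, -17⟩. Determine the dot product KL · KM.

KL = L − K = (16, 44, 21)
KM = M − K = (-28, 38, -10)
KL · KM = 16·(-28) + 44·38 + 21·(-10) = -448 + 1672 - 210 = 1014

1014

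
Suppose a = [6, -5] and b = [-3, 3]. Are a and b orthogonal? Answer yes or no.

a · b = 6·(-3) + (-5)·3 = -18 - 15 = -33
Nonzero, so the vectors are not orthogonal.

no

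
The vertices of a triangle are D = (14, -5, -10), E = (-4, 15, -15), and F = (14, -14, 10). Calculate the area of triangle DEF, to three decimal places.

DE = (-18, 20, -5),  DF = (0, -9, 20)
i: 20·20 - (-5)·(-9) = 400 - 45 = 355
j: (-5)·0 - (-18)·20 = 0 - (-360) = 360
k: (-18)·(-9) - 20·0 = 162 - 0 = 162
DE × DF = (355, 360, 162)
|DE × DF| = √281869 ≈ 530.9134
area = ½ · 530.9134 ≈ 265.457

265.457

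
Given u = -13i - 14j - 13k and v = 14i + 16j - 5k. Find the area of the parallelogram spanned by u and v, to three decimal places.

i: (-14)·(-5) - (-13)·16 = 70 - (-208) = 278
j: (-13)·14 - (-13)·(-5) = -182 - 65 = -247
k: (-13)·16 - (-14)·14 = -208 - (-196) = -12
u × v = (278, -247, -12)
|u × v| = √(278² + (-247)² + (-12)²) = √138437 ≈ 372.0712

372.071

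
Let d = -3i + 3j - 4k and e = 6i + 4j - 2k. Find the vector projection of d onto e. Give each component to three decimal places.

d · e = (-3)·6 + 3·4 + (-4)·(-2) = -18 + 12 + 8 = 2
|e|² = 36 + 16 + 4 = 56
proj_e d = (2/56) · (6, 4, -2) ≈ (0.214, 0.143, -0.071)

(0.214, 0.143, -0.071)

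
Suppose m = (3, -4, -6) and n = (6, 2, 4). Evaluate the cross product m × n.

i: (-4)·4 - (-6)·2 = -16 - (-12) = -4
j: (-6)·6 - 3·4 = -36 - 12 = -48
k: 3·2 - (-4)·6 = 6 - (-24) = 30
m × n = (-4, -48, 30)

(-4, -48, 30)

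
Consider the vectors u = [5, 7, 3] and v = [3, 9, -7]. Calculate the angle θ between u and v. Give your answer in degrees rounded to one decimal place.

u · v = 5·3 + 7·9 + 3·(-7) = 15 + 63 - 21 = 57
|u|² = 25 + 49 + 9 = 83,  |u| = √83 ≈ 9.110434
|v|² = 9 + 81 + 49 = 139,  |v| = √139 ≈ 11.789826
cos θ = 57 / (9.110434 · 11.789826) ≈ 0.53067
θ = arccos(0.53067) ≈ 57.9°

57.9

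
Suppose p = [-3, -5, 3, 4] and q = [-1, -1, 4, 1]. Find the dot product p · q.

p · q = (-3)·(-1) + (-5)·(-1) + 3·4 + 4·1 = 3 + 5 + 12 + 4 = 24

24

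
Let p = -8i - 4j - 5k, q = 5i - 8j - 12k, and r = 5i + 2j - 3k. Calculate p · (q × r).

-454

q × r:
i: (-8)·(-3) - (-12)·2 = 24 - (-24) = 48
j: (-12)·5 - 5·(-3) = -60 - (-15) = -45
k: 5·2 - (-8)·5 = 10 - (-40) = 50
q × r = (48, -45, 50)
p · (q × r) = (-8)·48 + (-4)·(-45) + (-5)·50 = -384 + 180 - 250 = -454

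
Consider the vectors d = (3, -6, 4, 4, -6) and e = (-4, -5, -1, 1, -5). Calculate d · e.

48

d · e = 3·(-4) + (-6)·(-5) + 4·(-1) + 4·1 + (-6)·(-5) = -12 + 30 - 4 + 4 + 30 = 48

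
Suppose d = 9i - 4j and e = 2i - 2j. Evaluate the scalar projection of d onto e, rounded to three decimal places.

d · e = 9·2 + (-4)·(-2) = 18 + 8 = 26
|e| = √(4 + 4) = √8 ≈ 2.8284
comp_e d = 26 / √8 ≈ 9.192

9.192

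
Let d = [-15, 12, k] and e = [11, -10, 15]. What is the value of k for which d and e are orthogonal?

19

d · e = (-15)·11 + 12·(-10) + k·15 = -285 + 15k
Set equal to 0: 15k = 285, so k = 19.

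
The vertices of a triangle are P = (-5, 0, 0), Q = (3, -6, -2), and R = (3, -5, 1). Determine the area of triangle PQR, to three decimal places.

14.967

PQ = (8, -6, -2),  PR = (8, -5, 1)
i: (-6)·1 - (-2)·(-5) = -6 - 10 = -16
j: (-2)·8 - 8·1 = -16 - 8 = -24
k: 8·(-5) - (-6)·8 = -40 - (-48) = 8
PQ × PR = (-16, -24, 8)
|PQ × PR| = √896 ≈ 29.9333
area = ½ · 29.9333 ≈ 14.967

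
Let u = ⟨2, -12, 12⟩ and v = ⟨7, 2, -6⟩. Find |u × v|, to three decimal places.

i: (-12)·(-6) - 12·2 = 72 - 24 = 48
j: 12·7 - 2·(-6) = 84 - (-12) = 96
k: 2·2 - (-12)·7 = 4 - (-84) = 88
u × v = (48, 96, 88)
|u × v| = √(48² + 96² + 88²) = √19264 ≈ 138.7948

138.795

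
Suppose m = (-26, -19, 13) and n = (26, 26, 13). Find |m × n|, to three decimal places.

912.318

i: (-19)·13 - 13·26 = -247 - 338 = -585
j: 13·26 - (-26)·13 = 338 - (-338) = 676
k: (-26)·26 - (-19)·26 = -676 - (-494) = -182
m × n = (-585, 676, -182)
|m × n| = √((-585)² + 676² + (-182)²) = √832325 ≈ 912.3185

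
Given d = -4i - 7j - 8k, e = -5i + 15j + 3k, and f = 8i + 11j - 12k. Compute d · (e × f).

e × f:
i: 15·(-12) - 3·11 = -180 - 33 = -213
j: 3·8 - (-5)·(-12) = 24 - 60 = -36
k: (-5)·11 - 15·8 = -55 - 120 = -175
e × f = (-213, -36, -175)
d · (e × f) = (-4)·(-213) + (-7)·(-36) + (-8)·(-175) = 852 + 252 + 1400 = 2504

2504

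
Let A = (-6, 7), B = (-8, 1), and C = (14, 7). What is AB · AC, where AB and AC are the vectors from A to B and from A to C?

AB = B − A = (-2, -6)
AC = C − A = (20, 0)
AB · AC = (-2)·20 + (-6)·0 = -40 + 0 = -40

-40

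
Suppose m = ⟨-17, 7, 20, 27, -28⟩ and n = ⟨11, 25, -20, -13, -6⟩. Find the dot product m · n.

m · n = (-17)·11 + 7·25 + 20·(-20) + 27·(-13) + (-28)·(-6) = -187 + 175 - 400 - 351 + 168 = -595

-595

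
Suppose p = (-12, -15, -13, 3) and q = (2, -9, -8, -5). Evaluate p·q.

200

p · q = (-12)·2 + (-15)·(-9) + (-13)·(-8) + 3·(-5) = -24 + 135 + 104 - 15 = 200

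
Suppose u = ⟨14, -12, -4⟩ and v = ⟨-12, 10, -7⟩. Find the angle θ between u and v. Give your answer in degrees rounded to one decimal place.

u · v = 14·(-12) + (-12)·10 + (-4)·(-7) = -168 - 120 + 28 = -260
|u|² = 196 + 144 + 16 = 356,  |u| = √356 ≈ 18.867962
|v|² = 144 + 100 + 49 = 293,  |v| = √293 ≈ 17.117243
cos θ = -260 / (18.867962 · 17.117243) ≈ -0.80503
θ = arccos(-0.80503) ≈ 143.6°

143.6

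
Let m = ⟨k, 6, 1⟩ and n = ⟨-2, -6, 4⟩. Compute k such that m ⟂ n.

m · n = k·(-2) + 6·(-6) + 1·4 = -32 - 2k
Set equal to 0: -2k = 32, so k = -16.

-16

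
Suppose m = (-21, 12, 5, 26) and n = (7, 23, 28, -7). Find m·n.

87

m · n = (-21)·7 + 12·23 + 5·28 + 26·(-7) = -147 + 276 + 140 - 182 = 87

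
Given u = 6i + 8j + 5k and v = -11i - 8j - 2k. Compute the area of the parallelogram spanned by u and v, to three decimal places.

i: 8·(-2) - 5·(-8) = -16 - (-40) = 24
j: 5·(-11) - 6·(-2) = -55 - (-12) = -43
k: 6·(-8) - 8·(-11) = -48 - (-88) = 40
u × v = (24, -43, 40)
|u × v| = √(24² + (-43)² + 40²) = √4025 ≈ 63.4429

63.443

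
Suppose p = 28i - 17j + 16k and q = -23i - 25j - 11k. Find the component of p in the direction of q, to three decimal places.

p · q = 28·(-23) + (-17)·(-25) + 16·(-11) = -644 + 425 - 176 = -395
|q| = √(529 + 625 + 121) = √1275 ≈ 35.7071
comp_q p = -395 / √1275 ≈ -11.062

-11.062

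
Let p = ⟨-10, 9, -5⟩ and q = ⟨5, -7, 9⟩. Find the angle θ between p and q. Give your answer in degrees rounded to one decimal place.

p · q = (-10)·5 + 9·(-7) + (-5)·9 = -50 - 63 - 45 = -158
|p|² = 100 + 81 + 25 = 206,  |p| = √206 ≈ 14.352700
|q|² = 25 + 49 + 81 = 155,  |q| = √155 ≈ 12.449900
cos θ = -158 / (14.352700 · 12.449900) ≈ -0.88421
θ = arccos(-0.88421) ≈ 152.2°

152.2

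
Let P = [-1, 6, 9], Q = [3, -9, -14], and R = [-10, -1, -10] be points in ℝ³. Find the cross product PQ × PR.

(124, 283, -163)

PQ = (4, -15, -23)
PR = (-9, -7, -19)
i: (-15)·(-19) - (-23)·(-7) = 285 - 161 = 124
j: (-23)·(-9) - 4·(-19) = 207 - (-76) = 283
k: 4·(-7) - (-15)·(-9) = -28 - 135 = -163
PQ × PR = (124, 283, -163)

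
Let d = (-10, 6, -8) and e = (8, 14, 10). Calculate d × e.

(172, 36, -188)

i: 6·10 - (-8)·14 = 60 - (-112) = 172
j: (-8)·8 - (-10)·10 = -64 - (-100) = 36
k: (-10)·14 - 6·8 = -140 - 48 = -188
d × e = (172, 36, -188)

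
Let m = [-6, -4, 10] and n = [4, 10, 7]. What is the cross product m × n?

i: (-4)·7 - 10·10 = -28 - 100 = -128
j: 10·4 - (-6)·7 = 40 - (-42) = 82
k: (-6)·10 - (-4)·4 = -60 - (-16) = -44
m × n = (-128, 82, -44)

(-128, 82, -44)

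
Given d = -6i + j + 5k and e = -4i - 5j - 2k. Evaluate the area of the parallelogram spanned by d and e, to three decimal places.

52.048

i: 1·(-2) - 5·(-5) = -2 - (-25) = 23
j: 5·(-4) - (-6)·(-2) = -20 - 12 = -32
k: (-6)·(-5) - 1·(-4) = 30 - (-4) = 34
d × e = (23, -32, 34)
|d × e| = √(23² + (-32)² + 34²) = √2709 ≈ 52.0481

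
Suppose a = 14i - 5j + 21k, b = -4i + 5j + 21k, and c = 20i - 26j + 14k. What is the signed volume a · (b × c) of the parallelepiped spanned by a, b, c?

b × c:
i: 5·14 - 21·(-26) = 70 - (-546) = 616
j: 21·20 - (-4)·14 = 420 - (-56) = 476
k: (-4)·(-26) - 5·20 = 104 - 100 = 4
b × c = (616, 476, 4)
a · (b × c) = 14·616 + (-5)·476 + 21·4 = 8624 - 2380 + 84 = 6328

6328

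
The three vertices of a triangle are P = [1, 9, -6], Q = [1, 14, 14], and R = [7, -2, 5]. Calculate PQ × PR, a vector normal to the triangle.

(275, 120, -30)

PQ = (0, 5, 20)
PR = (6, -11, 11)
i: 5·11 - 20·(-11) = 55 - (-220) = 275
j: 20·6 - 0·11 = 120 - 0 = 120
k: 0·(-11) - 5·6 = 0 - 30 = -30
PQ × PR = (275, 120, -30)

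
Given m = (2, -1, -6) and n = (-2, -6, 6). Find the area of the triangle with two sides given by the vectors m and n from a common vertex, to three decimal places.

22.136

i: (-1)·6 - (-6)·(-6) = -6 - 36 = -42
j: (-6)·(-2) - 2·6 = 12 - 12 = 0
k: 2·(-6) - (-1)·(-2) = -12 - 2 = -14
m × n = (-42, 0, -14)
|m × n| = √((-42)² + 0² + (-14)²) = √1960 ≈ 44.2719
area = ½ · 44.2719 ≈ 22.136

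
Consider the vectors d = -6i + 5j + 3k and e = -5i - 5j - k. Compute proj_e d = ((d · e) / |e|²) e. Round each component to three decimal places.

(-0.196, -0.196, -0.039)

d · e = (-6)·(-5) + 5·(-5) + 3·(-1) = 30 - 25 - 3 = 2
|e|² = 25 + 25 + 1 = 51
proj_e d = (2/51) · (-5, -5, -1) ≈ (-0.196, -0.196, -0.039)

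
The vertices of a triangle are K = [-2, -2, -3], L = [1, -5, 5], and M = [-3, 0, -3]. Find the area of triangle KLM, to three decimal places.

KL = (3, -3, 8),  KM = (-1, 2, 0)
i: (-3)·0 - 8·2 = 0 - 16 = -16
j: 8·(-1) - 3·0 = -8 - 0 = -8
k: 3·2 - (-3)·(-1) = 6 - 3 = 3
KL × KM = (-16, -8, 3)
|KL × KM| = √329 ≈ 18.1384
area = ½ · 18.1384 ≈ 9.069

9.069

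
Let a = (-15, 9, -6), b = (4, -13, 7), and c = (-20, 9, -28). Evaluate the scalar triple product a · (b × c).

-3423

b × c:
i: (-13)·(-28) - 7·9 = 364 - 63 = 301
j: 7·(-20) - 4·(-28) = -140 - (-112) = -28
k: 4·9 - (-13)·(-20) = 36 - 260 = -224
b × c = (301, -28, -224)
a · (b × c) = (-15)·301 + 9·(-28) + (-6)·(-224) = -4515 - 252 + 1344 = -3423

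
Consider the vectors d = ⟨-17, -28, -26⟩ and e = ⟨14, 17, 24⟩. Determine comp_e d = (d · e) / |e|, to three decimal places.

-41.077

d · e = (-17)·14 + (-28)·17 + (-26)·24 = -238 - 476 - 624 = -1338
|e| = √(196 + 289 + 576) = √1061 ≈ 32.5730
comp_e d = -1338 / √1061 ≈ -41.077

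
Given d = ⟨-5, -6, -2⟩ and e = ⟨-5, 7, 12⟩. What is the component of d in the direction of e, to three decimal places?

d · e = (-5)·(-5) + (-6)·7 + (-2)·12 = 25 - 42 - 24 = -41
|e| = √(25 + 49 + 144) = √218 ≈ 14.7648
comp_e d = -41 / √218 ≈ -2.777

-2.777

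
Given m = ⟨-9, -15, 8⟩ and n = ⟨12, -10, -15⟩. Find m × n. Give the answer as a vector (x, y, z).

(305, -39, 270)

i: (-15)·(-15) - 8·(-10) = 225 - (-80) = 305
j: 8·12 - (-9)·(-15) = 96 - 135 = -39
k: (-9)·(-10) - (-15)·12 = 90 - (-180) = 270
m × n = (305, -39, 270)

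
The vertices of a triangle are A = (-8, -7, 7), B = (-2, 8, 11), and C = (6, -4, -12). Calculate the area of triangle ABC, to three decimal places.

196.197

AB = (6, 15, 4),  AC = (14, 3, -19)
i: 15·(-19) - 4·3 = -285 - 12 = -297
j: 4·14 - 6·(-19) = 56 - (-114) = 170
k: 6·3 - 15·14 = 18 - 210 = -192
AB × AC = (-297, 170, -192)
|AB × AC| = √153973 ≈ 392.3939
area = ½ · 392.3939 ≈ 196.197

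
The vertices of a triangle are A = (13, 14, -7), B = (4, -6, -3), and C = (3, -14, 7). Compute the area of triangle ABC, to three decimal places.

AB = (-9, -20, 4),  AC = (-10, -28, 14)
i: (-20)·14 - 4·(-28) = -280 - (-112) = -168
j: 4·(-10) - (-9)·14 = -40 - (-126) = 86
k: (-9)·(-28) - (-20)·(-10) = 252 - 200 = 52
AB × AC = (-168, 86, 52)
|AB × AC| = √38324 ≈ 195.7652
area = ½ · 195.7652 ≈ 97.883

97.883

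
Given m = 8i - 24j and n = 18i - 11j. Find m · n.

m · n = 8·18 + (-24)·(-11) = 144 + 264 = 408

408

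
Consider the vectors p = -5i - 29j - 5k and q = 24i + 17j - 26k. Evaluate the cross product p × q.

i: (-29)·(-26) - (-5)·17 = 754 - (-85) = 839
j: (-5)·24 - (-5)·(-26) = -120 - 130 = -250
k: (-5)·17 - (-29)·24 = -85 - (-696) = 611
p × q = (839, -250, 611)

(839, -250, 611)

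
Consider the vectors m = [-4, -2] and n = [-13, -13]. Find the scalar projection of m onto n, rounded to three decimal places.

4.243

m · n = (-4)·(-13) + (-2)·(-13) = 52 + 26 = 78
|n| = √(169 + 169) = √338 ≈ 18.3848
comp_n m = 78 / √338 ≈ 4.243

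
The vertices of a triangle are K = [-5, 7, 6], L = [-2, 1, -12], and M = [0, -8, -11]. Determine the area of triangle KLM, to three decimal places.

86.559

KL = (3, -6, -18),  KM = (5, -15, -17)
i: (-6)·(-17) - (-18)·(-15) = 102 - 270 = -168
j: (-18)·5 - 3·(-17) = -90 - (-51) = -39
k: 3·(-15) - (-6)·5 = -45 - (-30) = -15
KL × KM = (-168, -39, -15)
|KL × KM| = √29970 ≈ 173.1185
area = ½ · 173.1185 ≈ 86.559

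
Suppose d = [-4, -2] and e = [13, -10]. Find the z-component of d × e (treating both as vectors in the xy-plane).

66

(-4)·(-10) - (-2)·13 = 40 - (-26) = 66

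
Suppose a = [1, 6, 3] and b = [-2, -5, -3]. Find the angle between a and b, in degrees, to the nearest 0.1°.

a · b = 1·(-2) + 6·(-5) + 3·(-3) = -2 - 30 - 9 = -41
|a|² = 1 + 36 + 9 = 46,  |a| = √46 ≈ 6.782330
|b|² = 4 + 25 + 9 = 38,  |b| = √38 ≈ 6.164414
cos θ = -41 / (6.782330 · 6.164414) ≈ -0.98065
θ = arccos(-0.98065) ≈ 168.7°

168.7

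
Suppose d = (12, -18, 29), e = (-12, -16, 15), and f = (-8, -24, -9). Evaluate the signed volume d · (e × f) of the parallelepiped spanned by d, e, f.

e × f:
i: (-16)·(-9) - 15·(-24) = 144 - (-360) = 504
j: 15·(-8) - (-12)·(-9) = -120 - 108 = -228
k: (-12)·(-24) - (-16)·(-8) = 288 - 128 = 160
e × f = (504, -228, 160)
d · (e × f) = 12·504 + (-18)·(-228) + 29·160 = 6048 + 4104 + 4640 = 14792

14792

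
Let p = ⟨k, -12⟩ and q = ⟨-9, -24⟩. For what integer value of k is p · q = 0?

32

p · q = k·(-9) + (-12)·(-24) = 288 - 9k
Set equal to 0: -9k = -288, so k = 32.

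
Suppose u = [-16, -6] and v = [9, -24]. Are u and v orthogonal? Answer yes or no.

u · v = (-16)·9 + (-6)·(-24) = -144 + 144 = 0
Zero, so the vectors are orthogonal.

yes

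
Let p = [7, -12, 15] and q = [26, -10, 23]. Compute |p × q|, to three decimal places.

356.204

i: (-12)·23 - 15·(-10) = -276 - (-150) = -126
j: 15·26 - 7·23 = 390 - 161 = 229
k: 7·(-10) - (-12)·26 = -70 - (-312) = 242
p × q = (-126, 229, 242)
|p × q| = √((-126)² + 229² + 242²) = √126881 ≈ 356.2036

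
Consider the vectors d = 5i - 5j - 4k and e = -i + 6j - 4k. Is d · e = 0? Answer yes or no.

d · e = 5·(-1) + (-5)·6 + (-4)·(-4) = -5 - 30 + 16 = -19
Nonzero, so the vectors are not orthogonal.

no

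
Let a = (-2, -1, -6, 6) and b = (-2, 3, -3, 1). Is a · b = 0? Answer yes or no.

no

a · b = (-2)·(-2) + (-1)·3 + (-6)·(-3) + 6·1 = 4 - 3 + 18 + 6 = 25
Nonzero, so the vectors are not orthogonal.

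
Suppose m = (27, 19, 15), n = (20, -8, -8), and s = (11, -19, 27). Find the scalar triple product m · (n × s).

n × s:
i: (-8)·27 - (-8)·(-19) = -216 - 152 = -368
j: (-8)·11 - 20·27 = -88 - 540 = -628
k: 20·(-19) - (-8)·11 = -380 - (-88) = -292
n × s = (-368, -628, -292)
m · (n × s) = 27·(-368) + 19·(-628) + 15·(-292) = -9936 - 11932 - 4380 = -26248

-26248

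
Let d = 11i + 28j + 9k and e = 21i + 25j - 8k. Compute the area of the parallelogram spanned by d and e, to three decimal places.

i: 28·(-8) - 9·25 = -224 - 225 = -449
j: 9·21 - 11·(-8) = 189 - (-88) = 277
k: 11·25 - 28·21 = 275 - 588 = -313
d × e = (-449, 277, -313)
|d × e| = √((-449)² + 277² + (-313)²) = √376299 ≈ 613.4321

613.432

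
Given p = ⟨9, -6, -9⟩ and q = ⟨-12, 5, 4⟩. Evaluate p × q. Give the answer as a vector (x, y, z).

(21, 72, -27)

i: (-6)·4 - (-9)·5 = -24 - (-45) = 21
j: (-9)·(-12) - 9·4 = 108 - 36 = 72
k: 9·5 - (-6)·(-12) = 45 - 72 = -27
p × q = (21, 72, -27)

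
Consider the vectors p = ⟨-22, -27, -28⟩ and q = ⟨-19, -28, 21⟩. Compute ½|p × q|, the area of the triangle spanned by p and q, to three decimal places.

840.215

i: (-27)·21 - (-28)·(-28) = -567 - 784 = -1351
j: (-28)·(-19) - (-22)·21 = 532 - (-462) = 994
k: (-22)·(-28) - (-27)·(-19) = 616 - 513 = 103
p × q = (-1351, 994, 103)
|p × q| = √((-1351)² + 994² + 103²) = √2823846 ≈ 1680.4303
area = ½ · 1680.4303 ≈ 840.215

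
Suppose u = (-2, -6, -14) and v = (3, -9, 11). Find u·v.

u · v = (-2)·3 + (-6)·(-9) + (-14)·11 = -6 + 54 - 154 = -106

-106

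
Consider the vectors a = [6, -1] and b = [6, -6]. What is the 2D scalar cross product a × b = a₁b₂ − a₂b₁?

-30

6·(-6) - (-1)·6 = -36 - (-6) = -30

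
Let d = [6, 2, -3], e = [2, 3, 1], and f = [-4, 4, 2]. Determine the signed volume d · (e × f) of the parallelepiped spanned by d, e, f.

e × f:
i: 3·2 - 1·4 = 6 - 4 = 2
j: 1·(-4) - 2·2 = -4 - 4 = -8
k: 2·4 - 3·(-4) = 8 - (-12) = 20
e × f = (2, -8, 20)
d · (e × f) = 6·2 + 2·(-8) + (-3)·20 = 12 - 16 - 60 = -64

-64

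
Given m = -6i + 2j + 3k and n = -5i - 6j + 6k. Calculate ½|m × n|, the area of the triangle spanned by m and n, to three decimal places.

29.398

i: 2·6 - 3·(-6) = 12 - (-18) = 30
j: 3·(-5) - (-6)·6 = -15 - (-36) = 21
k: (-6)·(-6) - 2·(-5) = 36 - (-10) = 46
m × n = (30, 21, 46)
|m × n| = √(30² + 21² + 46²) = √3457 ≈ 58.7963
area = ½ · 58.7963 ≈ 29.398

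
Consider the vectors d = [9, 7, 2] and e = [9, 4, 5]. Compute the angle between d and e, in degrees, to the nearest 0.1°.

21.5

d · e = 9·9 + 7·4 + 2·5 = 81 + 28 + 10 = 119
|d|² = 81 + 49 + 4 = 134,  |d| = √134 ≈ 11.575837
|e|² = 81 + 16 + 25 = 122,  |e| = √122 ≈ 11.045361
cos θ = 119 / (11.575837 · 11.045361) ≈ 0.93071
θ = arccos(0.93071) ≈ 21.5°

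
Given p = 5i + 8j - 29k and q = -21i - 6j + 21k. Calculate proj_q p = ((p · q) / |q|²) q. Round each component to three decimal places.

p · q = 5·(-21) + 8·(-6) + (-29)·21 = -105 - 48 - 609 = -762
|q|² = 441 + 36 + 441 = 918
proj_q p = (-762/918) · (-21, -6, 21) ≈ (17.431, 4.980, -17.431)

(17.431, 4.980, -17.431)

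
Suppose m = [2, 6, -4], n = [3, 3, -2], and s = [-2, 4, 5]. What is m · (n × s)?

n × s:
i: 3·5 - (-2)·4 = 15 - (-8) = 23
j: (-2)·(-2) - 3·5 = 4 - 15 = -11
k: 3·4 - 3·(-2) = 12 - (-6) = 18
n × s = (23, -11, 18)
m · (n × s) = 2·23 + 6·(-11) + (-4)·18 = 46 - 66 - 72 = -92

-92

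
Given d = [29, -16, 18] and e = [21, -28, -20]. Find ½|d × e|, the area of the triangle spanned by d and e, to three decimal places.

675.151

i: (-16)·(-20) - 18·(-28) = 320 - (-504) = 824
j: 18·21 - 29·(-20) = 378 - (-580) = 958
k: 29·(-28) - (-16)·21 = -812 - (-336) = -476
d × e = (824, 958, -476)
|d × e| = √(824² + 958² + (-476)²) = √1823316 ≈ 1350.3022
area = ½ · 1350.3022 ≈ 675.151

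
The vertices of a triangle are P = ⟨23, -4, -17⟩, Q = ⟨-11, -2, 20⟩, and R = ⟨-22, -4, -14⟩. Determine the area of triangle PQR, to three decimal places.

PQ = (-34, 2, 37),  PR = (-45, 0, 3)
i: 2·3 - 37·0 = 6 - 0 = 6
j: 37·(-45) - (-34)·3 = -1665 - (-102) = -1563
k: (-34)·0 - 2·(-45) = 0 - (-90) = 90
PQ × PR = (6, -1563, 90)
|PQ × PR| = √2451105 ≈ 1565.6005
area = ½ · 1565.6005 ≈ 782.800

782.800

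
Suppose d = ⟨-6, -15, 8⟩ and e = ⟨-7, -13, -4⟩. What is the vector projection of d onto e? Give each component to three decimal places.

(-6.132, -11.389, -3.504)

d · e = (-6)·(-7) + (-15)·(-13) + 8·(-4) = 42 + 195 - 32 = 205
|e|² = 49 + 169 + 16 = 234
proj_e d = (205/234) · (-7, -13, -4) ≈ (-6.132, -11.389, -3.504)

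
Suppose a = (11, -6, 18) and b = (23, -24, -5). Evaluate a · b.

a · b = 11·23 + (-6)·(-24) + 18·(-5) = 253 + 144 - 90 = 307

307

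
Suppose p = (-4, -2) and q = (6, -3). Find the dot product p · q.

p · q = (-4)·6 + (-2)·(-3) = -24 + 6 = -18

-18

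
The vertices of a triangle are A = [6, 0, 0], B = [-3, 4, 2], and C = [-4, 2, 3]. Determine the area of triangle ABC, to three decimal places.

AB = (-9, 4, 2),  AC = (-10, 2, 3)
i: 4·3 - 2·2 = 12 - 4 = 8
j: 2·(-10) - (-9)·3 = -20 - (-27) = 7
k: (-9)·2 - 4·(-10) = -18 - (-40) = 22
AB × AC = (8, 7, 22)
|AB × AC| = √597 ≈ 24.4336
area = ½ · 24.4336 ≈ 12.217

12.217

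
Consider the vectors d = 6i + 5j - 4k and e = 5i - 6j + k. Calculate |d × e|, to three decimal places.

i: 5·1 - (-4)·(-6) = 5 - 24 = -19
j: (-4)·5 - 6·1 = -20 - 6 = -26
k: 6·(-6) - 5·5 = -36 - 25 = -61
d × e = (-19, -26, -61)
|d × e| = √((-19)² + (-26)² + (-61)²) = √4758 ≈ 68.9783

68.978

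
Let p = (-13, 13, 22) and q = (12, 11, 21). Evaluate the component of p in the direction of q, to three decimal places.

p · q = (-13)·12 + 13·11 + 22·21 = -156 + 143 + 462 = 449
|q| = √(144 + 121 + 441) = √706 ≈ 26.5707
comp_q p = 449 / √706 ≈ 16.898

16.898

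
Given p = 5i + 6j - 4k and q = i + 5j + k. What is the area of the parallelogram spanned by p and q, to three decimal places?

33.437

i: 6·1 - (-4)·5 = 6 - (-20) = 26
j: (-4)·1 - 5·1 = -4 - 5 = -9
k: 5·5 - 6·1 = 25 - 6 = 19
p × q = (26, -9, 19)
|p × q| = √(26² + (-9)² + 19²) = √1118 ≈ 33.4365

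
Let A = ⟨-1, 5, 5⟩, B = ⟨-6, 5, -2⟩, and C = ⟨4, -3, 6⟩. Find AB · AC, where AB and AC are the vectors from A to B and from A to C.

AB = B − A = (-5, 0, -7)
AC = C − A = (5, -8, 1)
AB · AC = (-5)·5 + 0·(-8) + (-7)·1 = -25 + 0 - 7 = -32

-32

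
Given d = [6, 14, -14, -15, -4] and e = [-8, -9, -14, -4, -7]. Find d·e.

d · e = 6·(-8) + 14·(-9) + (-14)·(-14) + (-15)·(-4) + (-4)·(-7) = -48 - 126 + 196 + 60 + 28 = 110

110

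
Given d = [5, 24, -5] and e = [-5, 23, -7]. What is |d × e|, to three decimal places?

i: 24·(-7) - (-5)·23 = -168 - (-115) = -53
j: (-5)·(-5) - 5·(-7) = 25 - (-35) = 60
k: 5·23 - 24·(-5) = 115 - (-120) = 235
d × e = (-53, 60, 235)
|d × e| = √((-53)² + 60² + 235²) = √61634 ≈ 248.2620

248.262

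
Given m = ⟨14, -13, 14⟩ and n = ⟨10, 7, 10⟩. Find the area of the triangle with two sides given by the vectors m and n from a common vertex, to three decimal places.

i: (-13)·10 - 14·7 = -130 - 98 = -228
j: 14·10 - 14·10 = 140 - 140 = 0
k: 14·7 - (-13)·10 = 98 - (-130) = 228
m × n = (-228, 0, 228)
|m × n| = √((-228)² + 0² + 228²) = √103968 ≈ 322.4407
area = ½ · 322.4407 ≈ 161.220

161.220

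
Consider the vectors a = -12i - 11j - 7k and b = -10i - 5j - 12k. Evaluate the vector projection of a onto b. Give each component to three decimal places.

a · b = (-12)·(-10) + (-11)·(-5) + (-7)·(-12) = 120 + 55 + 84 = 259
|b|² = 100 + 25 + 144 = 269
proj_b a = (259/269) · (-10, -5, -12) ≈ (-9.628, -4.814, -11.554)

(-9.628, -4.814, -11.554)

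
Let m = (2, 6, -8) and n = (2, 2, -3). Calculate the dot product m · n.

m · n = 2·2 + 6·2 + (-8)·(-3) = 4 + 12 + 24 = 40

40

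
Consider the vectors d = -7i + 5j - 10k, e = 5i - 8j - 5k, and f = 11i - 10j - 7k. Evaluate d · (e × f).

e × f:
i: (-8)·(-7) - (-5)·(-10) = 56 - 50 = 6
j: (-5)·11 - 5·(-7) = -55 - (-35) = -20
k: 5·(-10) - (-8)·11 = -50 - (-88) = 38
e × f = (6, -20, 38)
d · (e × f) = (-7)·6 + 5·(-20) + (-10)·38 = -42 - 100 - 380 = -522

-522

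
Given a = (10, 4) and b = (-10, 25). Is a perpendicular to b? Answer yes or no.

yes

a · b = 10·(-10) + 4·25 = -100 + 100 = 0
Zero, so the vectors are orthogonal.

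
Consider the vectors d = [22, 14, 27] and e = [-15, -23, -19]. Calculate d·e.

d · e = 22·(-15) + 14·(-23) + 27·(-19) = -330 - 322 - 513 = -1165

-1165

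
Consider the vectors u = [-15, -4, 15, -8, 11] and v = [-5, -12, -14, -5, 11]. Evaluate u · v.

u · v = (-15)·(-5) + (-4)·(-12) + 15·(-14) + (-8)·(-5) + 11·11 = 75 + 48 - 210 + 40 + 121 = 74

74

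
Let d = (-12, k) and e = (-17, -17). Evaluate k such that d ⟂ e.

12

d · e = (-12)·(-17) + k·(-17) = 204 - 17k
Set equal to 0: -17k = -204, so k = 12.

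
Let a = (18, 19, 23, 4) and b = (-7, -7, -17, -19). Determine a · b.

a · b = 18·(-7) + 19·(-7) + 23·(-17) + 4·(-19) = -126 - 133 - 391 - 76 = -726

-726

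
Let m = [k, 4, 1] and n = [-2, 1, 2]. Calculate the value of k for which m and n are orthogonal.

m · n = k·(-2) + 4·1 + 1·2 = 6 - 2k
Set equal to 0: -2k = -6, so k = 3.

3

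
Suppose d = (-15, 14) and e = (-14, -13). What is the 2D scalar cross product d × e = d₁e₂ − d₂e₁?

(-15)·(-13) - 14·(-14) = 195 - (-196) = 391

391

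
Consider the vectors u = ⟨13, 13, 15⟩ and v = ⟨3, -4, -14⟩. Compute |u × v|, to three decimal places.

i: 13·(-14) - 15·(-4) = -182 - (-60) = -122
j: 15·3 - 13·(-14) = 45 - (-182) = 227
k: 13·(-4) - 13·3 = -52 - 39 = -91
u × v = (-122, 227, -91)
|u × v| = √((-122)² + 227² + (-91)²) = √74694 ≈ 273.3020

273.302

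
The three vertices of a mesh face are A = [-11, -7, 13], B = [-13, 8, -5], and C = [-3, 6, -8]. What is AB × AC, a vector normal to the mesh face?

(-81, -186, -146)

AB = (-2, 15, -18)
AC = (8, 13, -21)
i: 15·(-21) - (-18)·13 = -315 - (-234) = -81
j: (-18)·8 - (-2)·(-21) = -144 - 42 = -186
k: (-2)·13 - 15·8 = -26 - 120 = -146
AB × AC = (-81, -186, -146)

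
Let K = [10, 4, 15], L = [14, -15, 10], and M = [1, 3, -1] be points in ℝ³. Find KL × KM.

KL = (4, -19, -5)
KM = (-9, -1, -16)
i: (-19)·(-16) - (-5)·(-1) = 304 - 5 = 299
j: (-5)·(-9) - 4·(-16) = 45 - (-64) = 109
k: 4·(-1) - (-19)·(-9) = -4 - 171 = -175
KL × KM = (299, 109, -175)

(299, 109, -175)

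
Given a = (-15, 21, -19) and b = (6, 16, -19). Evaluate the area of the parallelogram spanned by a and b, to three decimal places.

i: 21·(-19) - (-19)·16 = -399 - (-304) = -95
j: (-19)·6 - (-15)·(-19) = -114 - 285 = -399
k: (-15)·16 - 21·6 = -240 - 126 = -366
a × b = (-95, -399, -366)
|a × b| = √((-95)² + (-399)² + (-366)²) = √302182 ≈ 549.7108

549.711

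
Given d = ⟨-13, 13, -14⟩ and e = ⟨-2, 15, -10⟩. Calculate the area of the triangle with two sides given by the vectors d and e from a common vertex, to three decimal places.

106.495

i: 13·(-10) - (-14)·15 = -130 - (-210) = 80
j: (-14)·(-2) - (-13)·(-10) = 28 - 130 = -102
k: (-13)·15 - 13·(-2) = -195 - (-26) = -169
d × e = (80, -102, -169)
|d × e| = √(80² + (-102)² + (-169)²) = √45365 ≈ 212.9906
area = ½ · 212.9906 ≈ 106.495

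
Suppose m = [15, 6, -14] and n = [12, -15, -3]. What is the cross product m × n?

(-228, -123, -297)

i: 6·(-3) - (-14)·(-15) = -18 - 210 = -228
j: (-14)·12 - 15·(-3) = -168 - (-45) = -123
k: 15·(-15) - 6·12 = -225 - 72 = -297
m × n = (-228, -123, -297)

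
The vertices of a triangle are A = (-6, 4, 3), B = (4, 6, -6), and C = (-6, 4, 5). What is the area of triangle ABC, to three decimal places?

10.198

AB = (10, 2, -9),  AC = (0, 0, 2)
i: 2·2 - (-9)·0 = 4 - 0 = 4
j: (-9)·0 - 10·2 = 0 - 20 = -20
k: 10·0 - 2·0 = 0 - 0 = 0
AB × AC = (4, -20, 0)
|AB × AC| = √416 ≈ 20.3961
area = ½ · 20.3961 ≈ 10.198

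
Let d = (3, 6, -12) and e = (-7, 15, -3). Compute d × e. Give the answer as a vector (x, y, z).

i: 6·(-3) - (-12)·15 = -18 - (-180) = 162
j: (-12)·(-7) - 3·(-3) = 84 - (-9) = 93
k: 3·15 - 6·(-7) = 45 - (-42) = 87
d × e = (162, 93, 87)

(162, 93, 87)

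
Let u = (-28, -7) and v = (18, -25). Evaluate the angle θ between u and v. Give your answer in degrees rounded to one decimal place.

111.7

u · v = (-28)·18 + (-7)·(-25) = -504 + 175 = -329
|u|² = 784 + 49 = 833,  |u| = √833 ≈ 28.861739
|v|² = 324 + 625 = 949,  |v| = √949 ≈ 30.805844
cos θ = -329 / (28.861739 · 30.805844) ≈ -0.37003
θ = arccos(-0.37003) ≈ 111.7°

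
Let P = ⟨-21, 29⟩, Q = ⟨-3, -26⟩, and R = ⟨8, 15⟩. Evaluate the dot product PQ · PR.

1292

PQ = Q − P = (18, -55)
PR = R − P = (29, -14)
PQ · PR = 18·29 + (-55)·(-14) = 522 + 770 = 1292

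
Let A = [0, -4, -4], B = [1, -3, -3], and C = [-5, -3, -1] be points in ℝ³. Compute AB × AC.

AB = (1, 1, 1)
AC = (-5, 1, 3)
i: 1·3 - 1·1 = 3 - 1 = 2
j: 1·(-5) - 1·3 = -5 - 3 = -8
k: 1·1 - 1·(-5) = 1 - (-5) = 6
AB × AC = (2, -8, 6)

(2, -8, 6)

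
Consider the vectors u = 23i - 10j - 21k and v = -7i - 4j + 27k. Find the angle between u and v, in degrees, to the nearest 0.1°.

u · v = 23·(-7) + (-10)·(-4) + (-21)·27 = -161 + 40 - 567 = -688
|u|² = 529 + 100 + 441 = 1070,  |u| = √1070 ≈ 32.710854
|v|² = 49 + 16 + 729 = 794,  |v| = √794 ≈ 28.178006
cos θ = -688 / (32.710854 · 28.178006) ≈ -0.74643
θ = arccos(-0.74643) ≈ 138.3°

138.3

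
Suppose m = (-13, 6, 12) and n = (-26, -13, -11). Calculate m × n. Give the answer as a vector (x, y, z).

i: 6·(-11) - 12·(-13) = -66 - (-156) = 90
j: 12·(-26) - (-13)·(-11) = -312 - 143 = -455
k: (-13)·(-13) - 6·(-26) = 169 - (-156) = 325
m × n = (90, -455, 325)

(90, -455, 325)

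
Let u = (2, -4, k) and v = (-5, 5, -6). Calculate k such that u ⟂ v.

u · v = 2·(-5) + (-4)·5 + k·(-6) = -30 - 6k
Set equal to 0: -6k = 30, so k = -5.

-5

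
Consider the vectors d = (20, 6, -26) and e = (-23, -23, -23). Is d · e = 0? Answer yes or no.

d · e = 20·(-23) + 6·(-23) + (-26)·(-23) = -460 - 138 + 598 = 0
Zero, so the vectors are orthogonal.

yes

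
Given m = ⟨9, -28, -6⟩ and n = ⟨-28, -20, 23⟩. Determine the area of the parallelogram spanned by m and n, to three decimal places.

1230.656

i: (-28)·23 - (-6)·(-20) = -644 - 120 = -764
j: (-6)·(-28) - 9·23 = 168 - 207 = -39
k: 9·(-20) - (-28)·(-28) = -180 - 784 = -964
m × n = (-764, -39, -964)
|m × n| = √((-764)² + (-39)² + (-964)²) = √1514513 ≈ 1230.6555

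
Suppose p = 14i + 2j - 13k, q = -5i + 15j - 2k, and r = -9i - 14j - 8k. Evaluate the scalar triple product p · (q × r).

-4781

q × r:
i: 15·(-8) - (-2)·(-14) = -120 - 28 = -148
j: (-2)·(-9) - (-5)·(-8) = 18 - 40 = -22
k: (-5)·(-14) - 15·(-9) = 70 - (-135) = 205
q × r = (-148, -22, 205)
p · (q × r) = 14·(-148) + 2·(-22) + (-13)·205 = -2072 - 44 - 2665 = -4781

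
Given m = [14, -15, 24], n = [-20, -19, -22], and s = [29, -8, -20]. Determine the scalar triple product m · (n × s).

35490

n × s:
i: (-19)·(-20) - (-22)·(-8) = 380 - 176 = 204
j: (-22)·29 - (-20)·(-20) = -638 - 400 = -1038
k: (-20)·(-8) - (-19)·29 = 160 - (-551) = 711
n × s = (204, -1038, 711)
m · (n × s) = 14·204 + (-15)·(-1038) + 24·711 = 2856 + 15570 + 17064 = 35490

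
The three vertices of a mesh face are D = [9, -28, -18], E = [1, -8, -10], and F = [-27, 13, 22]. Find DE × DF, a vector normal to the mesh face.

(472, 32, 392)

DE = (-8, 20, 8)
DF = (-36, 41, 40)
i: 20·40 - 8·41 = 800 - 328 = 472
j: 8·(-36) - (-8)·40 = -288 - (-320) = 32
k: (-8)·41 - 20·(-36) = -328 - (-720) = 392
DE × DF = (472, 32, 392)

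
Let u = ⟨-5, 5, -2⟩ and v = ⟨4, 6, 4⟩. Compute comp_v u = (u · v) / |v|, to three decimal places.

u · v = (-5)·4 + 5·6 + (-2)·4 = -20 + 30 - 8 = 2
|v| = √(16 + 36 + 16) = √68 ≈ 8.2462
comp_v u = 2 / √68 ≈ 0.243

0.243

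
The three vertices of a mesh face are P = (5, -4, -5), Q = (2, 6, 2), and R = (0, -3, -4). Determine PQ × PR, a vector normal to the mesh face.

(3, -32, 47)

PQ = (-3, 10, 7)
PR = (-5, 1, 1)
i: 10·1 - 7·1 = 10 - 7 = 3
j: 7·(-5) - (-3)·1 = -35 - (-3) = -32
k: (-3)·1 - 10·(-5) = -3 - (-50) = 47
PQ × PR = (3, -32, 47)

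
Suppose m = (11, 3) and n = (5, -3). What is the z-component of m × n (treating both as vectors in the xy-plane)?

-48

11·(-3) - 3·5 = -33 - 15 = -48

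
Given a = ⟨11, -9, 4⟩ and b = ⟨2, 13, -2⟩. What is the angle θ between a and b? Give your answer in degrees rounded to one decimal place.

a · b = 11·2 + (-9)·13 + 4·(-2) = 22 - 117 - 8 = -103
|a|² = 121 + 81 + 16 = 218,  |a| = √218 ≈ 14.764823
|b|² = 4 + 169 + 4 = 177,  |b| = √177 ≈ 13.304135
cos θ = -103 / (14.764823 · 13.304135) ≈ -0.52435
θ = arccos(-0.52435) ≈ 121.6°

121.6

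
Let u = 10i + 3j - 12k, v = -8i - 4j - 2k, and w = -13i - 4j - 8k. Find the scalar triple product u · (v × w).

v × w:
i: (-4)·(-8) - (-2)·(-4) = 32 - 8 = 24
j: (-2)·(-13) - (-8)·(-8) = 26 - 64 = -38
k: (-8)·(-4) - (-4)·(-13) = 32 - 52 = -20
v × w = (24, -38, -20)
u · (v × w) = 10·24 + 3·(-38) + (-12)·(-20) = 240 - 114 + 240 = 366

366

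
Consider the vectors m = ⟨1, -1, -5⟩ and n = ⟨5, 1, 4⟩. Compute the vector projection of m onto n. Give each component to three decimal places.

(-1.905, -0.381, -1.524)

m · n = 1·5 + (-1)·1 + (-5)·4 = 5 - 1 - 20 = -16
|n|² = 25 + 1 + 16 = 42
proj_n m = (-16/42) · (5, 1, 4) ≈ (-1.905, -0.381, -1.524)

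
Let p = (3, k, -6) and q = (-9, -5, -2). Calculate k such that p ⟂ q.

-3

p · q = 3·(-9) + k·(-5) + (-6)·(-2) = -15 - 5k
Set equal to 0: -5k = 15, so k = -3.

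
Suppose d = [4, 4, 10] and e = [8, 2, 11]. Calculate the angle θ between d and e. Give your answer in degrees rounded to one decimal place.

d · e = 4·8 + 4·2 + 10·11 = 32 + 8 + 110 = 150
|d|² = 16 + 16 + 100 = 132,  |d| = √132 ≈ 11.489125
|e|² = 64 + 4 + 121 = 189,  |e| = √189 ≈ 13.747727
cos θ = 150 / (11.489125 · 13.747727) ≈ 0.94967
θ = arccos(0.94967) ≈ 18.3°

18.3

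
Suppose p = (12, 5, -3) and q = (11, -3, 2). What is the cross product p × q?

(1, -57, -91)

i: 5·2 - (-3)·(-3) = 10 - 9 = 1
j: (-3)·11 - 12·2 = -33 - 24 = -57
k: 12·(-3) - 5·11 = -36 - 55 = -91
p × q = (1, -57, -91)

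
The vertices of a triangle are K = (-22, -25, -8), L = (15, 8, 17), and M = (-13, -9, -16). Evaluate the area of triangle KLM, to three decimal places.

447.035

KL = (37, 33, 25),  KM = (9, 16, -8)
i: 33·(-8) - 25·16 = -264 - 400 = -664
j: 25·9 - 37·(-8) = 225 - (-296) = 521
k: 37·16 - 33·9 = 592 - 297 = 295
KL × KM = (-664, 521, 295)
|KL × KM| = √799362 ≈ 894.0705
area = ½ · 894.0705 ≈ 447.035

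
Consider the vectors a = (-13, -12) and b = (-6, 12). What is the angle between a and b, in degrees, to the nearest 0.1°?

a · b = (-13)·(-6) + (-12)·12 = 78 - 144 = -66
|a|² = 169 + 144 = 313,  |a| = √313 ≈ 17.691806
|b|² = 36 + 144 = 180,  |b| = √180 ≈ 13.416408
cos θ = -66 / (17.691806 · 13.416408) ≈ -0.27806
θ = arccos(-0.27806) ≈ 106.1°

106.1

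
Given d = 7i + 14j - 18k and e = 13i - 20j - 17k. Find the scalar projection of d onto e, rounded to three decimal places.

3.994

d · e = 7·13 + 14·(-20) + (-18)·(-17) = 91 - 280 + 306 = 117
|e| = √(169 + 400 + 289) = √858 ≈ 29.2916
comp_e d = 117 / √858 ≈ 3.994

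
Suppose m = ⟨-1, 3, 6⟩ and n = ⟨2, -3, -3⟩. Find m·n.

-29

m · n = (-1)·2 + 3·(-3) + 6·(-3) = -2 - 9 - 18 = -29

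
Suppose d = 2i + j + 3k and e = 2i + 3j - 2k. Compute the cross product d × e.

(-11, 10, 4)

i: 1·(-2) - 3·3 = -2 - 9 = -11
j: 3·2 - 2·(-2) = 6 - (-4) = 10
k: 2·3 - 1·2 = 6 - 2 = 4
d × e = (-11, 10, 4)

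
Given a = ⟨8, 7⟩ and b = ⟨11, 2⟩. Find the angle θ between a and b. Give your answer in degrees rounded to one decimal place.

30.9

a · b = 8·11 + 7·2 = 88 + 14 = 102
|a|² = 64 + 49 = 113,  |a| = √113 ≈ 10.630146
|b|² = 121 + 4 = 125,  |b| = √125 ≈ 11.180340
cos θ = 102 / (10.630146 · 11.180340) ≈ 0.85823
θ = arccos(0.85823) ≈ 30.9°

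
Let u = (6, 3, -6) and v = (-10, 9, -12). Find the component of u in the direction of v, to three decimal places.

2.163

u · v = 6·(-10) + 3·9 + (-6)·(-12) = -60 + 27 + 72 = 39
|v| = √(100 + 81 + 144) = √325 ≈ 18.0278
comp_v u = 39 / √325 ≈ 2.163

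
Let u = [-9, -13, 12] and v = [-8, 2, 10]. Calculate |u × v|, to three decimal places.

i: (-13)·10 - 12·2 = -130 - 24 = -154
j: 12·(-8) - (-9)·10 = -96 - (-90) = -6
k: (-9)·2 - (-13)·(-8) = -18 - 104 = -122
u × v = (-154, -6, -122)
|u × v| = √((-154)² + (-6)² + (-122)²) = √38636 ≈ 196.5604

196.560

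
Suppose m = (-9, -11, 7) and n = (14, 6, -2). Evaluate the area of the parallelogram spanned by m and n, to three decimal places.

129.615

i: (-11)·(-2) - 7·6 = 22 - 42 = -20
j: 7·14 - (-9)·(-2) = 98 - 18 = 80
k: (-9)·6 - (-11)·14 = -54 - (-154) = 100
m × n = (-20, 80, 100)
|m × n| = √((-20)² + 80² + 100²) = √16800 ≈ 129.6148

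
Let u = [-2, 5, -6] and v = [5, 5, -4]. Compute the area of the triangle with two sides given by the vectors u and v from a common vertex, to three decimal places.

26.311

i: 5·(-4) - (-6)·5 = -20 - (-30) = 10
j: (-6)·5 - (-2)·(-4) = -30 - 8 = -38
k: (-2)·5 - 5·5 = -10 - 25 = -35
u × v = (10, -38, -35)
|u × v| = √(10² + (-38)² + (-35)²) = √2769 ≈ 52.6213
area = ½ · 52.6213 ≈ 26.311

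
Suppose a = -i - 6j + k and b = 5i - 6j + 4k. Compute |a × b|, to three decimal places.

i: (-6)·4 - 1·(-6) = -24 - (-6) = -18
j: 1·5 - (-1)·4 = 5 - (-4) = 9
k: (-1)·(-6) - (-6)·5 = 6 - (-30) = 36
a × b = (-18, 9, 36)
|a × b| = √((-18)² + 9² + 36²) = √1701 ≈ 41.2432

41.243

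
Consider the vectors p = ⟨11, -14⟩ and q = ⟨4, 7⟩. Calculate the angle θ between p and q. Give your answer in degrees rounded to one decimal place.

p · q = 11·4 + (-14)·7 = 44 - 98 = -54
|p|² = 121 + 196 = 317,  |p| = √317 ≈ 17.804494
|q|² = 16 + 49 = 65,  |q| = √65 ≈ 8.062258
cos θ = -54 / (17.804494 · 8.062258) ≈ -0.37619
θ = arccos(-0.37619) ≈ 112.1°

112.1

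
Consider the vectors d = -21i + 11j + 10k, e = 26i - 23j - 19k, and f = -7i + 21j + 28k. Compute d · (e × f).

e × f:
i: (-23)·28 - (-19)·21 = -644 - (-399) = -245
j: (-19)·(-7) - 26·28 = 133 - 728 = -595
k: 26·21 - (-23)·(-7) = 546 - 161 = 385
e × f = (-245, -595, 385)
d · (e × f) = (-21)·(-245) + 11·(-595) + 10·385 = 5145 - 6545 + 3850 = 2450

2450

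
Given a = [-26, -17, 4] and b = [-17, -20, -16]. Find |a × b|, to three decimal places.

641.499

i: (-17)·(-16) - 4·(-20) = 272 - (-80) = 352
j: 4·(-17) - (-26)·(-16) = -68 - 416 = -484
k: (-26)·(-20) - (-17)·(-17) = 520 - 289 = 231
a × b = (352, -484, 231)
|a × b| = √(352² + (-484)² + 231²) = √411521 ≈ 641.4990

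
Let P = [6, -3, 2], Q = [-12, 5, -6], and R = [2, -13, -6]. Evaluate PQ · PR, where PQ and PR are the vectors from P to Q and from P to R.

56

PQ = Q − P = (-18, 8, -8)
PR = R − P = (-4, -10, -8)
PQ · PR = (-18)·(-4) + 8·(-10) + (-8)·(-8) = 72 - 80 + 64 = 56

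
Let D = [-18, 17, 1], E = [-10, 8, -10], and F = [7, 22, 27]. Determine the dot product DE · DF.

DE = E − D = (8, -9, -11)
DF = F − D = (25, 5, 26)
DE · DF = 8·25 + (-9)·5 + (-11)·26 = 200 - 45 - 286 = -131

-131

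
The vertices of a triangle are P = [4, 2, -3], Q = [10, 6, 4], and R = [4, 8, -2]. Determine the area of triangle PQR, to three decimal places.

26.344

PQ = (6, 4, 7),  PR = (0, 6, 1)
i: 4·1 - 7·6 = 4 - 42 = -38
j: 7·0 - 6·1 = 0 - 6 = -6
k: 6·6 - 4·0 = 36 - 0 = 36
PQ × PR = (-38, -6, 36)
|PQ × PR| = √2776 ≈ 52.6878
area = ½ · 52.6878 ≈ 26.344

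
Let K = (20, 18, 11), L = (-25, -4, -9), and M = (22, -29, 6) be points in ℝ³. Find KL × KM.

(-830, -265, 2159)

KL = (-45, -22, -20)
KM = (2, -47, -5)
i: (-22)·(-5) - (-20)·(-47) = 110 - 940 = -830
j: (-20)·2 - (-45)·(-5) = -40 - 225 = -265
k: (-45)·(-47) - (-22)·2 = 2115 - (-44) = 2159
KL × KM = (-830, -265, 2159)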